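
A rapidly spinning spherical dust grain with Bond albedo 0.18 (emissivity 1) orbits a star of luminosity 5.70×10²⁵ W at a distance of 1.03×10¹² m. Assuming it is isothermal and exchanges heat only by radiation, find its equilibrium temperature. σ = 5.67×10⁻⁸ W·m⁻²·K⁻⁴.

T ≈ 62.7 K

First find the stellar flux at distance d: S = L/(4πd²) = 5.70×10²⁵/(4π·(1.03×10¹²)²) = 4.276 W/m².
For an isothermal sphere, absorbed (1−a)S·πr² = emitted σ·4πr²·T⁴, so T⁴ = (1−a)S/(4σ).
T⁴ = 0.820·4.276/(4·5.67×10⁻⁸) = 1.546×10⁷ K⁴.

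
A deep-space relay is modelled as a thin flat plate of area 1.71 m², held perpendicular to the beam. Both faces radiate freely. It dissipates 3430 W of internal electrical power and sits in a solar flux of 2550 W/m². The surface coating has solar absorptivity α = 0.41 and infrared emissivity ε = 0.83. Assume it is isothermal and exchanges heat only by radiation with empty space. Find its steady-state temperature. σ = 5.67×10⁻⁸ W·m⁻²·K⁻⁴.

T ≈ 424 K

At steady state, absorbed solar power + internal power = radiated power.
Absorbed: α·S·A_cross = 0.41·2550·1.710 = 1788 W (cross-section A).
Total input = 1788 + 3430 = 5218 W.
Radiated: εσ·A_surf·T⁴ with A_surf = 2A = 3.420 m².
T⁴ = 5218/(0.83·5.67×10⁻⁸·3.420) = 3.242×10¹⁰ K⁴.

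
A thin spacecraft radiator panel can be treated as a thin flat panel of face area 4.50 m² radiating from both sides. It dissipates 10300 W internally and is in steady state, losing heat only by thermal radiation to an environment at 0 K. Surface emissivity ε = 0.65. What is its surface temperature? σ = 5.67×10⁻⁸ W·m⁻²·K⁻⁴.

T ≈ 420 K

Steady state: internal power = radiated power, P = εσA T⁴.
Radiating area A = 2·4.50 = 9.000 m².
T⁴ = P/(εσA) = 10300/(0.65·5.67×10⁻⁸·9.000) = 3.105×10¹⁰ K⁴.
T = (3.105×10¹⁰)^(1/4).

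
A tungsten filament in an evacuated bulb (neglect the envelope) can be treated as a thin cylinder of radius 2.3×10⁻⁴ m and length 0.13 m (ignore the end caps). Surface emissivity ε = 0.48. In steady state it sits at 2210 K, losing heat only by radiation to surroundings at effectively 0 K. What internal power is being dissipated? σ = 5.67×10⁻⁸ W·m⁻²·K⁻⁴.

P ≈ 122 W

Steady state: P = εσA T⁴.
A = 2πrL = 1.879×10⁻⁴ m²; T⁴ = (2210)⁴ = 2.385×10¹³ K⁴.
P = 0.48 × 5.67×10⁻⁸ × 1.879×10⁻⁴ × 2.385×10¹³.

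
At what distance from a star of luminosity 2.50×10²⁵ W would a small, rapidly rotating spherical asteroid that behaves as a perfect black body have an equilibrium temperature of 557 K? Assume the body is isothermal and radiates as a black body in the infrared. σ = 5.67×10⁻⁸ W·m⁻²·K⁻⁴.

d ≈ 9.55×10⁹ m

For an isothermal black-emitting sphere, (1−a)S·πr² = σ·4πr²·T⁴ ⇒ S = 4σT⁴/(1−a).
S = 4·5.67×10⁻⁸·(557)⁴/1.00 = 21830 W/m².
Flux falls as S = L/(4πd²), so d = √(L/(4πS)) = √(2.50×10²⁵/(4π·21830)).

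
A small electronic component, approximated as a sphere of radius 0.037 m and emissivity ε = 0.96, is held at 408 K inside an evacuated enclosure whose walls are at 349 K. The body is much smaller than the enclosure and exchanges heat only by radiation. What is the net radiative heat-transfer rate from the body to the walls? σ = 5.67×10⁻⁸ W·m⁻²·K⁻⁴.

P_net ≈ 12.1 W

For a small grey body in a large enclosure: P_net = εσA(T_body⁴ − T_wall⁴).
A = 4πr² = 0.01720 m²; T_body⁴ − T_wall⁴ = 2.771×10¹⁰ − 1.484×10¹⁰ = 1.287×10¹⁰ K⁴.
|P_net| = 0.96·5.67×10⁻⁸·0.01720·1.287×10¹⁰.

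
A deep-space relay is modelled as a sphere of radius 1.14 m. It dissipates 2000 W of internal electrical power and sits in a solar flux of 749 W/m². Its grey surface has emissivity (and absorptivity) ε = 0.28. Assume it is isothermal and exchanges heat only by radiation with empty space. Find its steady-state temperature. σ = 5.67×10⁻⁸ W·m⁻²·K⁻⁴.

At steady state, absorbed solar power + internal power = radiated power.
Absorbed: α·S·A_cross = 0.28·749·4.083 = 856.2 W (cross-section πr²).
Total input = 856.2 + 2000 = 2856 W.
Radiated: εσ·A_surf·T⁴ with A_surf = 4πr² = 16.33 m².
T⁴ = 2856/(0.28·5.67×10⁻⁸·16.33) = 1.102×10¹⁰ K⁴.

T ≈ 324 K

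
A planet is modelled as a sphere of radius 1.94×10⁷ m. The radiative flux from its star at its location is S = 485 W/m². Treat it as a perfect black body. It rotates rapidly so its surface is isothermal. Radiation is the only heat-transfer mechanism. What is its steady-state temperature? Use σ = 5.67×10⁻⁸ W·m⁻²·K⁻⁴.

At equilibrium, absorbed power = emitted power.
Absorbing cross-section = πr² = 1.182×10¹⁵ m²; emitting surface = 4πr² = 4.729×10¹⁵ m² (ratio 4).
S·A_cross = εσ·A_surf·T⁴  ⇒  T⁴ = S/(4σ).
T⁴ = 1.00·485/(4·5.67×10⁻⁸) = 2.138×10⁹ K⁴.
T = (2.138×10⁹)^(1/4).

T ≈ 215 K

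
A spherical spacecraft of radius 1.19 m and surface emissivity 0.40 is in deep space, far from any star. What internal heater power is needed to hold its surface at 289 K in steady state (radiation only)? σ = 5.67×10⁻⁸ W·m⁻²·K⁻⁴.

P = εσ·4πr²·T⁴.
4πr² = 17.80 m²; T⁴ = 6.976×10⁹ K⁴.
P = 0.40·5.67×10⁻⁸·17.80·6.976×10⁹.

P ≈ 2820 W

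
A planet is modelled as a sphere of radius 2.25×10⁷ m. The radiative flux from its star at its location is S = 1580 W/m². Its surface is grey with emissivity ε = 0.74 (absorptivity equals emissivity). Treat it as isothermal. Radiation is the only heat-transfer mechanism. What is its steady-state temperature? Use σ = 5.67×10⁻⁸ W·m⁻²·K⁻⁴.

At equilibrium, absorbed power = emitted power.
Absorbing cross-section = πr² = 1.590×10¹⁵ m²; emitting surface = 4πr² = 6.362×10¹⁵ m² (ratio 4).
εS·A_cross = εσ·A_surf·T⁴  ⇒  T⁴ = S/(4σ)   (ε cancels).
T⁴ = 1580/(4·5.67×10⁻⁸) = 6.966×10⁹ K⁴.
T = (6.966×10⁹)^(1/4).

T ≈ 289 K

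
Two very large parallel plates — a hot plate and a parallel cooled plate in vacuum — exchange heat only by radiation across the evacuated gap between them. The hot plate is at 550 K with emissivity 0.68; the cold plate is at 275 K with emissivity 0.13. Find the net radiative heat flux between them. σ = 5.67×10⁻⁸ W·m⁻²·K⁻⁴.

q ≈ 596 W/m²

For two infinite grey parallel plates, q = σ(T₁⁴ − T₂⁴)/(1/ε₁ + 1/ε₂ − 1).
T₁⁴ − T₂⁴ = 9.151×10¹⁰ − 5.719×10⁹ = 8.579×10¹⁰ K⁴.
1/ε₁ + 1/ε₂ − 1 = 1.471 + 7.692 − 1 = 8.163.
q = 5.67×10⁻⁸ × 8.579×10¹⁰ / 8.163.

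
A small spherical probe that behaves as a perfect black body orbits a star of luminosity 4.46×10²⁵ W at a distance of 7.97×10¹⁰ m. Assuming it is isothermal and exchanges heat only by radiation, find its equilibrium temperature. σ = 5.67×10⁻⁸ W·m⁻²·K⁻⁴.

T ≈ 223 K

First find the stellar flux at distance d: S = L/(4πd²) = 4.46×10²⁵/(4π·(7.97×10¹⁰)²) = 558.7 W/m².
For an isothermal sphere, absorbed (1−a)S·πr² = emitted σ·4πr²·T⁴, so T⁴ = (1−a)S/(4σ).
T⁴ = 1.00·558.7/(4·5.67×10⁻⁸) = 2.464×10⁹ K⁴.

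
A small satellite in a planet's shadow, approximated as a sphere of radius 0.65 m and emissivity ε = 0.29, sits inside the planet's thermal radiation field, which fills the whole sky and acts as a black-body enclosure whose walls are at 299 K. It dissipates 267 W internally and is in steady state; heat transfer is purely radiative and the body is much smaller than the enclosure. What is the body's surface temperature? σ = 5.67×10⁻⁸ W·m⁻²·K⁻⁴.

For a small grey body in a large enclosure, net radiated power = εσA(T⁴ − T_w⁴).
Steady state: P = εσA(T⁴ − T_w⁴) with A = 4πr² = 5.309 m².
T⁴ = P/(εσA) + T_w⁴ = 267/(0.29·5.67×10⁻⁸·5.309) + (299)⁴
    = 3.058×10⁹ + 7.993×10⁹ = 1.105×10¹⁰ K⁴.

T ≈ 324 K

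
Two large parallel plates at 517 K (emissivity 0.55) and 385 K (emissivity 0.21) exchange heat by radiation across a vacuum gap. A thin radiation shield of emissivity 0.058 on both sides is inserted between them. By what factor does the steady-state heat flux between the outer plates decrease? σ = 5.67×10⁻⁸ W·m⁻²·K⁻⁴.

Without shield: q₀ = σΔ(T⁴)/(1/ε₁+1/ε₂−1) with denominator 5.580.
With shield the two gaps are in series; the resistances add: (1/ε₁+1/ε_s−1)+(1/ε_s+1/ε₂−1) = 18.06+21.00 = 39.06.
Heat-flux ratio q₀/q = 39.06/5.580.

factor ≈ 7.00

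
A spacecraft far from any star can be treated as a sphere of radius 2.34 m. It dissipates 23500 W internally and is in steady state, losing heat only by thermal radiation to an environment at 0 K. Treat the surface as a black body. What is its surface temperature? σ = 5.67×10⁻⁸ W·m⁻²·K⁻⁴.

Steady state: internal power = radiated power, P = εσA T⁴.
Radiating area A = 4πr² = 68.81 m².
T⁴ = P/(εσA) = 23500/(1.0·5.67×10⁻⁸·68.81) = 6.023×10⁹ K⁴.
T = (6.023×10⁹)^(1/4).

T ≈ 279 K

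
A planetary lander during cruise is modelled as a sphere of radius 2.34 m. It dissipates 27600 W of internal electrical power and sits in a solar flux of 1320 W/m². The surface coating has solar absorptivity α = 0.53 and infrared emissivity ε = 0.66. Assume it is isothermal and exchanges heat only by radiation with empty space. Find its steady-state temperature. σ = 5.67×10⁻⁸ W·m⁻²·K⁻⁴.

At steady state, absorbed solar power + internal power = radiated power.
Absorbed: α·S·A_cross = 0.53·1320·17.20 = 12030 W (cross-section πr²).
Total input = 12030 + 27600 = 39630 W.
Radiated: εσ·A_surf·T⁴ with A_surf = 4πr² = 68.81 m².
T⁴ = 39630/(0.66·5.67×10⁻⁸·68.81) = 1.539×10¹⁰ K⁴.

T ≈ 352 K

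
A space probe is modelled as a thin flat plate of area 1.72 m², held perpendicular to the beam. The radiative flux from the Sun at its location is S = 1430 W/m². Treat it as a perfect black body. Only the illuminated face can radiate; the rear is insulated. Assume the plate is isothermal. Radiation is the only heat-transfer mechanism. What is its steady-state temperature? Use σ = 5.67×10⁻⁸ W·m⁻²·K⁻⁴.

At equilibrium, absorbed power = emitted power.
Absorbing cross-section = A = 1.720 m²; emitting surface = A = 1.720 m² (ratio 1).
S·A_cross = εσ·A_surf·T⁴  ⇒  T⁴ = S/(1σ).
T⁴ = 1.00·1430/(1·5.67×10⁻⁸) = 2.522×10¹⁰ K⁴.
T = (2.522×10¹⁰)^(1/4).

T ≈ 399 K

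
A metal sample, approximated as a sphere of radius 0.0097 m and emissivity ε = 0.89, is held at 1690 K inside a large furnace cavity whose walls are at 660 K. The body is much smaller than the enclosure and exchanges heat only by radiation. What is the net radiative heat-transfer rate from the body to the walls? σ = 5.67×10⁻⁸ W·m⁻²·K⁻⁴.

For a small grey body in a large enclosure: P_net = εσA(T_body⁴ − T_wall⁴).
A = 4πr² = 0.001182 m²; T_body⁴ − T_wall⁴ = 8.157×10¹² − 1.897×10¹¹ = 7.968×10¹² K⁴.
|P_net| = 0.89·5.67×10⁻⁸·0.001182·7.968×10¹².

P_net ≈ 475 W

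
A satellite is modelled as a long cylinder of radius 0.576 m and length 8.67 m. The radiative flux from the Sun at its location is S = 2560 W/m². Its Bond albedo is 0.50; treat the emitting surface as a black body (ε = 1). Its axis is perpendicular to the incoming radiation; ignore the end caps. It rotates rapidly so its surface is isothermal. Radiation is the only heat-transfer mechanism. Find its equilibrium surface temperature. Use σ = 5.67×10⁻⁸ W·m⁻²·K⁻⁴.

At equilibrium, absorbed power = emitted power.
Absorbing cross-section = 2rL = 9.988 m²; emitting surface = 2πrL = 31.38 m² (ratio π).
(1−a)S·A_cross = εσ·A_surf·T⁴  ⇒  T⁴ = (1−a)S/(πσ).
T⁴ = 0.500·2560/(π·5.67×10⁻⁸) = 7.186×10⁹ K⁴.
T = (7.186×10⁹)^(1/4).

T ≈ 291 K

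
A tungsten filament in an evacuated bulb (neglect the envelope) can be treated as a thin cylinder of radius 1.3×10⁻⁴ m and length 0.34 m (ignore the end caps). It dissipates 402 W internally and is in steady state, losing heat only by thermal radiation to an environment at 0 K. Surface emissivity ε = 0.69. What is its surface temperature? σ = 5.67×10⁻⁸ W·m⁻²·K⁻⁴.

Steady state: internal power = radiated power, P = εσA T⁴.
Radiating area A = 2πrL = 2.777×10⁻⁴ m².
T⁴ = P/(εσA) = 402/(0.69·5.67×10⁻⁸·2.777×10⁻⁴) = 3.700×10¹³ K⁴.
T = (3.700×10¹³)^(1/4).

T ≈ 2470 K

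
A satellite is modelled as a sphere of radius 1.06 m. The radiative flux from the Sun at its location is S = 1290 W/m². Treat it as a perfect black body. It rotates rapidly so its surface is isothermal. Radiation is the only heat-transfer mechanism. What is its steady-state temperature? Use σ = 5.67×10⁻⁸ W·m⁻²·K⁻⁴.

T ≈ 275 K

At equilibrium, absorbed power = emitted power.
Absorbing cross-section = πr² = 3.530 m²; emitting surface = 4πr² = 14.12 m² (ratio 4).
S·A_cross = εσ·A_surf·T⁴  ⇒  T⁴ = S/(4σ).
T⁴ = 1.00·1290/(4·5.67×10⁻⁸) = 5.688×10⁹ K⁴.
T = (5.688×10⁹)^(1/4).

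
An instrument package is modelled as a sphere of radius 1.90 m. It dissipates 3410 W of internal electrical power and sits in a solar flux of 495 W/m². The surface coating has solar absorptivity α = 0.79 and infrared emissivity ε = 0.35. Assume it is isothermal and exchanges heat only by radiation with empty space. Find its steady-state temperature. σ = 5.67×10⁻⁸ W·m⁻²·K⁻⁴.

T ≈ 306 K

At steady state, absorbed solar power + internal power = radiated power.
Absorbed: α·S·A_cross = 0.79·495·11.34 = 4435 W (cross-section πr²).
Total input = 4435 + 3410 = 7845 W.
Radiated: εσ·A_surf·T⁴ with A_surf = 4πr² = 45.36 m².
T⁴ = 7845/(0.35·5.67×10⁻⁸·45.36) = 8.714×10⁹ K⁴.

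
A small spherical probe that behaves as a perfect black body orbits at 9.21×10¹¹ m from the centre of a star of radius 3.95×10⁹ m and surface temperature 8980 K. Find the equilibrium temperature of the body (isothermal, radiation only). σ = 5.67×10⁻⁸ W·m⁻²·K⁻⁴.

T ≈ 416 K

The star's surface emits σT_*⁴; at distance d the flux is S = σT_*⁴(R_*/d)².
S = 5.67×10⁻⁸·(8980)⁴·(3.95×10⁹/9.21×10¹¹)² = 6782 W/m².
For an isothermal sphere T⁴ = (1−a)S/(4σ) = 2.990×10¹⁰ K⁴.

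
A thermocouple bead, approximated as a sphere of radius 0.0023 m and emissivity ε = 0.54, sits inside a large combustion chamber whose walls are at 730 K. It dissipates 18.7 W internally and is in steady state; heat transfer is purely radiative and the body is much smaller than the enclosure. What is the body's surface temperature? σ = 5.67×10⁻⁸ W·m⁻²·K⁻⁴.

T ≈ 1750 K

For a small grey body in a large enclosure, net radiated power = εσA(T⁴ − T_w⁴).
Steady state: P = εσA(T⁴ − T_w⁴) with A = 4πr² = 6.648×10⁻⁵ m².
T⁴ = P/(εσA) + T_w⁴ = 18.7/(0.54·5.67×10⁻⁸·6.648×10⁻⁵) + (730)⁴
    = 9.188×10¹² + 2.840×10¹¹ = 9.472×10¹² K⁴.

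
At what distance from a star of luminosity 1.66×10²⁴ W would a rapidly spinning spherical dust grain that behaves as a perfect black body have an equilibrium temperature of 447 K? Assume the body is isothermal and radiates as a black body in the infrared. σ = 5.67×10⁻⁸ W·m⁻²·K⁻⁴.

d ≈ 3.82×10⁹ m

For an isothermal black-emitting sphere, (1−a)S·πr² = σ·4πr²·T⁴ ⇒ S = 4σT⁴/(1−a).
S = 4·5.67×10⁻⁸·(447)⁴/1.00 = 9055 W/m².
Flux falls as S = L/(4πd²), so d = √(L/(4πS)) = √(1.66×10²⁴/(4π·9055)).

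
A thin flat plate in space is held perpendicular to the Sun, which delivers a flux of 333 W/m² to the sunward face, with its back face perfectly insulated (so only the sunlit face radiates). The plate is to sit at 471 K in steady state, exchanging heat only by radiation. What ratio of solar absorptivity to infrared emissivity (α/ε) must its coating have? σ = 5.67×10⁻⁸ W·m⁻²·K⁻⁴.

Balance: αS·A = εσ·1A·T⁴ ⇒ α/ε = σT⁴/S.
α/ε = 5.67×10⁻⁸·(471)⁴/333 = 5.67×10⁻⁸·4.921×10¹⁰/333.

α/ε ≈ 8.38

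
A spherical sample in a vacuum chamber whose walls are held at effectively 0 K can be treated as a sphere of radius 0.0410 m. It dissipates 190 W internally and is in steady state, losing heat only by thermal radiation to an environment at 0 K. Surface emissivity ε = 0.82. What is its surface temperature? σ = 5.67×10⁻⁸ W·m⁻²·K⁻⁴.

Steady state: internal power = radiated power, P = εσA T⁴.
Radiating area A = 4πr² = 0.02112 m².
T⁴ = P/(εσA) = 190/(0.82·5.67×10⁻⁸·0.02112) = 1.935×10¹¹ K⁴.
T = (1.935×10¹¹)^(1/4).

T ≈ 663 K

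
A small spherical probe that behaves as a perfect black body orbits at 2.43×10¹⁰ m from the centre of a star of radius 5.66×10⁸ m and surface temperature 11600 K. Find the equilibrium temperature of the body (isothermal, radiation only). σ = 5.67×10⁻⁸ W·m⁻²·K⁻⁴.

The star's surface emits σT_*⁴; at distance d the flux is S = σT_*⁴(R_*/d)².
S = 5.67×10⁻⁸·(11600)⁴·(5.66×10⁸/2.43×10¹⁰)² = 5.570×10⁵ W/m².
For an isothermal sphere T⁴ = (1−a)S/(4σ) = 2.456×10¹² K⁴.

T ≈ 1250 K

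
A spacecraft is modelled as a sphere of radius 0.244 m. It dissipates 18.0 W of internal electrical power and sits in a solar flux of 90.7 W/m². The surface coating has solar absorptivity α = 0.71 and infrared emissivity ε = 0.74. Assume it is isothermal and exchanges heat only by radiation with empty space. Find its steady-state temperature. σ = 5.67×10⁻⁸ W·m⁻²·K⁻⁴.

At steady state, absorbed solar power + internal power = radiated power.
Absorbed: α·S·A_cross = 0.71·90.7·0.1870 = 12.04 W (cross-section πr²).
Total input = 12.04 + 18.0 = 30.04 W.
Radiated: εσ·A_surf·T⁴ with A_surf = 4πr² = 0.7482 m².
T⁴ = 30.04/(0.74·5.67×10⁻⁸·0.7482) = 9.571×10⁸ K⁴.

T ≈ 176 K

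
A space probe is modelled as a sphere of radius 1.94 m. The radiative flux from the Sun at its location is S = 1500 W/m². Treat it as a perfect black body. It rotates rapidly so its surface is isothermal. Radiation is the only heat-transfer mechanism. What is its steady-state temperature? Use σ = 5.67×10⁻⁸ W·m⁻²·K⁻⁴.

T ≈ 285 K

At equilibrium, absorbed power = emitted power.
Absorbing cross-section = πr² = 11.82 m²; emitting surface = 4πr² = 47.29 m² (ratio 4).
S·A_cross = εσ·A_surf·T⁴  ⇒  T⁴ = S/(4σ).
T⁴ = 1.00·1500/(4·5.67×10⁻⁸) = 6.614×10⁹ K⁴.
T = (6.614×10⁹)^(1/4).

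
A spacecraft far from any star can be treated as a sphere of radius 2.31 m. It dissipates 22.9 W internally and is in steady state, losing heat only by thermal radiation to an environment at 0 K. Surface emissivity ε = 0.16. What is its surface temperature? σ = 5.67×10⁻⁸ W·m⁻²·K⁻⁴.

Steady state: internal power = radiated power, P = εσA T⁴.
Radiating area A = 4πr² = 67.06 m².
T⁴ = P/(εσA) = 22.9/(0.16·5.67×10⁻⁸·67.06) = 3.764×10⁷ K⁴.
T = (3.764×10⁷)^(1/4).

T ≈ 78.3 K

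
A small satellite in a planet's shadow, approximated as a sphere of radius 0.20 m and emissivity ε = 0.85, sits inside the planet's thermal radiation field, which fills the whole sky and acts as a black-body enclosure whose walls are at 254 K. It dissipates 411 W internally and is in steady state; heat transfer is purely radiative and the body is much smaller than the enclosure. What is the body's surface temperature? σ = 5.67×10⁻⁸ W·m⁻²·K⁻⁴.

T ≈ 381 K

For a small grey body in a large enclosure, net radiated power = εσA(T⁴ − T_w⁴).
Steady state: P = εσA(T⁴ − T_w⁴) with A = 4πr² = 0.5027 m².
T⁴ = P/(εσA) + T_w⁴ = 411/(0.85·5.67×10⁻⁸·0.5027) + (254)⁴
    = 1.697×10¹⁰ + 4.162×10⁹ = 2.113×10¹⁰ K⁴.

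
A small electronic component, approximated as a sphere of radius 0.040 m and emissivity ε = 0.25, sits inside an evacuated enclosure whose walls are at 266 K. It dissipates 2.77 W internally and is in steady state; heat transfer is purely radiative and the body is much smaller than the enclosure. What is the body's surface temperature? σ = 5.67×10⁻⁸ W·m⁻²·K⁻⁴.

For a small grey body in a large enclosure, net radiated power = εσA(T⁴ − T_w⁴).
Steady state: P = εσA(T⁴ − T_w⁴) with A = 4πr² = 0.02011 m².
T⁴ = P/(εσA) + T_w⁴ = 2.77/(0.25·5.67×10⁻⁸·0.02011) + (266)⁴
    = 9.719×10⁹ + 5.006×10⁹ = 1.473×10¹⁰ K⁴.

T ≈ 348 K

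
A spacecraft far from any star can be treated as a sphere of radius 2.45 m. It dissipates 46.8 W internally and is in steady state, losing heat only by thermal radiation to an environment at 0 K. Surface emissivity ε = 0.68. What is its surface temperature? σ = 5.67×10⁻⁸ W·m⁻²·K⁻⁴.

T ≈ 63.3 K

Steady state: internal power = radiated power, P = εσA T⁴.
Radiating area A = 4πr² = 75.43 m².
T⁴ = P/(εσA) = 46.8/(0.68·5.67×10⁻⁸·75.43) = 1.609×10⁷ K⁴.
T = (1.609×10⁷)^(1/4).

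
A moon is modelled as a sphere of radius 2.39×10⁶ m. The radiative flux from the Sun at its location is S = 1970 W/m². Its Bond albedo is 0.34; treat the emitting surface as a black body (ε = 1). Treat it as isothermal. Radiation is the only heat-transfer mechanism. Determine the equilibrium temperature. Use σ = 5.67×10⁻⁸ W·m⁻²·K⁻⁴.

At equilibrium, absorbed power = emitted power.
Absorbing cross-section = πr² = 1.795×10¹³ m²; emitting surface = 4πr² = 7.178×10¹³ m² (ratio 4).
(1−a)S·A_cross = εσ·A_surf·T⁴  ⇒  T⁴ = (1−a)S/(4σ).
T⁴ = 0.660·1970/(4·5.67×10⁻⁸) = 5.733×10⁹ K⁴.
T = (5.733×10⁹)^(1/4).

T ≈ 275 K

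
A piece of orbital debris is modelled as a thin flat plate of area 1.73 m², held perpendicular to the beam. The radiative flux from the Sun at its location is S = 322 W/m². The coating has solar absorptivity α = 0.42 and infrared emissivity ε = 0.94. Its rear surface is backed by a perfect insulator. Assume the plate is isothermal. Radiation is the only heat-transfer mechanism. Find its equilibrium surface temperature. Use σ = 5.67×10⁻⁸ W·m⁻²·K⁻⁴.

T ≈ 224 K

At equilibrium, absorbed power = emitted power.
Absorbing cross-section = A = 1.730 m²; emitting surface = A = 1.730 m² (ratio 1).
αS·A_cross = εσ·A_surf·T⁴  ⇒  T⁴ = αS/(ε·1σ).
T⁴ = 0.420·322/(0.94·1·5.67×10⁻⁸) = 2.537×10⁹ K⁴.
T = (2.537×10⁹)^(1/4).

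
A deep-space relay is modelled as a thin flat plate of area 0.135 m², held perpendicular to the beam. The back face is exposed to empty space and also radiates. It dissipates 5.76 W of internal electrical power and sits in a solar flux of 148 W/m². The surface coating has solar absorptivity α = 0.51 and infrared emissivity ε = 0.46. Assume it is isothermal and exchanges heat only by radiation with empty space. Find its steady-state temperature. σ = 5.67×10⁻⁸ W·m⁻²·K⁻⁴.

T ≈ 218 K

At steady state, absorbed solar power + internal power = radiated power.
Absorbed: α·S·A_cross = 0.51·148·0.1350 = 10.19 W (cross-section A).
Total input = 10.19 + 5.76 = 15.95 W.
Radiated: εσ·A_surf·T⁴ with A_surf = 2A = 0.2700 m².
T⁴ = 15.95/(0.46·5.67×10⁻⁸·0.2700) = 2.265×10⁹ K⁴.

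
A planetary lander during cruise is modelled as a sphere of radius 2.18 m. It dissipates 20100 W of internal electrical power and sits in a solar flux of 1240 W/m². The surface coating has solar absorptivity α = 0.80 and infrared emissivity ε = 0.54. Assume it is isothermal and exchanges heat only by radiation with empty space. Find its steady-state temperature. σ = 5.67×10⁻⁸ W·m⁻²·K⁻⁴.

At steady state, absorbed solar power + internal power = radiated power.
Absorbed: α·S·A_cross = 0.80·1240·14.93 = 14810 W (cross-section πr²).
Total input = 14810 + 20100 = 34910 W.
Radiated: εσ·A_surf·T⁴ with A_surf = 4πr² = 59.72 m².
T⁴ = 34910/(0.54·5.67×10⁻⁸·59.72) = 1.909×10¹⁰ K⁴.

T ≈ 372 K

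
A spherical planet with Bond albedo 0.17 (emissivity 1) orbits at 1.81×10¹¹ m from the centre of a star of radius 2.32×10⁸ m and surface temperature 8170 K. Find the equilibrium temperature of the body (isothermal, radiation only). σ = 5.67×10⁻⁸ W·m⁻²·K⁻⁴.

T ≈ 197 K

The star's surface emits σT_*⁴; at distance d the flux is S = σT_*⁴(R_*/d)².
S = 5.67×10⁻⁸·(8170)⁴·(2.32×10⁸/1.81×10¹¹)² = 415.0 W/m².
For an isothermal sphere T⁴ = (1−a)S/(4σ) = 1.519×10⁹ K⁴.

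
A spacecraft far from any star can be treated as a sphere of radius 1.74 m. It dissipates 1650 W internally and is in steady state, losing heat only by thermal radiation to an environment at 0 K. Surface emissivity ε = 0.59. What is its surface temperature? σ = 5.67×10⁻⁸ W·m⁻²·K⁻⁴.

T ≈ 190 K

Steady state: internal power = radiated power, P = εσA T⁴.
Radiating area A = 4πr² = 38.05 m².
T⁴ = P/(εσA) = 1650/(0.59·5.67×10⁻⁸·38.05) = 1.296×10⁹ K⁴.
T = (1.296×10⁹)^(1/4).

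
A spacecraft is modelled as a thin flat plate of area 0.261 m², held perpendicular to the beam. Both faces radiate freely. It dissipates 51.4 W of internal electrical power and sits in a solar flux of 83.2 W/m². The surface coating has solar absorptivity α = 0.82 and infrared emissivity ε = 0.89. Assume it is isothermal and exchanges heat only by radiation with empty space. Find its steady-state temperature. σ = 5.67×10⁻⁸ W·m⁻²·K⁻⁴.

At steady state, absorbed solar power + internal power = radiated power.
Absorbed: α·S·A_cross = 0.82·83.2·0.2610 = 17.81 W (cross-section A).
Total input = 17.81 + 51.4 = 69.21 W.
Radiated: εσ·A_surf·T⁴ with A_surf = 2A = 0.5220 m².
T⁴ = 69.21/(0.89·5.67×10⁻⁸·0.5220) = 2.627×10⁹ K⁴.

T ≈ 226 K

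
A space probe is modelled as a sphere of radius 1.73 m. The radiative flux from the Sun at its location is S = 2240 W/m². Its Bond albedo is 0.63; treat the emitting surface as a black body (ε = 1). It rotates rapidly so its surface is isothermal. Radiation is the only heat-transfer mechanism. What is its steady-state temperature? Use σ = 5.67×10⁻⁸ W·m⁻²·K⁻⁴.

T ≈ 246 K

At equilibrium, absorbed power = emitted power.
Absorbing cross-section = πr² = 9.402 m²; emitting surface = 4πr² = 37.61 m² (ratio 4).
(1−a)S·A_cross = εσ·A_surf·T⁴  ⇒  T⁴ = (1−a)S/(4σ).
T⁴ = 0.370·2240/(4·5.67×10⁻⁸) = 3.654×10⁹ K⁴.
T = (3.654×10⁹)^(1/4).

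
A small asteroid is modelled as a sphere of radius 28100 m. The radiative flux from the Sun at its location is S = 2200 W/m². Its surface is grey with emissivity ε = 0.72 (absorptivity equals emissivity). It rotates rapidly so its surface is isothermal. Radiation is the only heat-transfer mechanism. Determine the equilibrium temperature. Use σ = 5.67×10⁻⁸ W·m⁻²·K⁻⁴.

T ≈ 314 K

At equilibrium, absorbed power = emitted power.
Absorbing cross-section = πr² = 2.481×10⁹ m²; emitting surface = 4πr² = 9.923×10⁹ m² (ratio 4).
εS·A_cross = εσ·A_surf·T⁴  ⇒  T⁴ = S/(4σ)   (ε cancels).
T⁴ = 2200/(4·5.67×10⁻⁸) = 9.700×10⁹ K⁴.
T = (9.700×10⁹)^(1/4).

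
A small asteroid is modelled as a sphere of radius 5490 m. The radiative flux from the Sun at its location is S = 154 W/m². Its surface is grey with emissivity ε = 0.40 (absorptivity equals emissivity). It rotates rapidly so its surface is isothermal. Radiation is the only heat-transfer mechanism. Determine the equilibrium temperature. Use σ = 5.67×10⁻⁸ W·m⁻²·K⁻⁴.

T ≈ 161 K

At equilibrium, absorbed power = emitted power.
Absorbing cross-section = πr² = 9.469×10⁷ m²; emitting surface = 4πr² = 3.788×10⁸ m² (ratio 4).
εS·A_cross = εσ·A_surf·T⁴  ⇒  T⁴ = S/(4σ)   (ε cancels).
T⁴ = 154/(4·5.67×10⁻⁸) = 6.790×10⁸ K⁴.
T = (6.790×10⁸)^(1/4).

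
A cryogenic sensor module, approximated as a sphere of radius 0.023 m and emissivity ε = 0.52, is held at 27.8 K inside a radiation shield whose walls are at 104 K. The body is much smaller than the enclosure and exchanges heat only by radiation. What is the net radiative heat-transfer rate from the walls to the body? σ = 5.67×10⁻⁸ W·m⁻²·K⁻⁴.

P_net ≈ 0.0228 W

For a small grey body in a large enclosure: P_net = εσA(T_body⁴ − T_wall⁴).
A = 4πr² = 0.006648 m²; T_body⁴ − T_wall⁴ = 5.973×10⁵ − 1.170×10⁸ = -1.164×10⁸ K⁴.
|P_net| = 0.52·5.67×10⁻⁸·0.006648·1.164×10⁸.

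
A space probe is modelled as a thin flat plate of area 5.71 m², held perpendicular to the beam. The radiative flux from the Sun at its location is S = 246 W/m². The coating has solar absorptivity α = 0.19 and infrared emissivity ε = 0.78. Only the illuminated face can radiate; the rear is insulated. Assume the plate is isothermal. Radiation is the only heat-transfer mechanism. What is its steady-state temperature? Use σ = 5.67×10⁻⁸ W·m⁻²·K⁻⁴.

T ≈ 180 K

At equilibrium, absorbed power = emitted power.
Absorbing cross-section = A = 5.710 m²; emitting surface = A = 5.710 m² (ratio 1).
αS·A_cross = εσ·A_surf·T⁴  ⇒  T⁴ = αS/(ε·1σ).
T⁴ = 0.190·246/(0.78·1·5.67×10⁻⁸) = 1.057×10⁹ K⁴.
T = (1.057×10⁹)^(1/4).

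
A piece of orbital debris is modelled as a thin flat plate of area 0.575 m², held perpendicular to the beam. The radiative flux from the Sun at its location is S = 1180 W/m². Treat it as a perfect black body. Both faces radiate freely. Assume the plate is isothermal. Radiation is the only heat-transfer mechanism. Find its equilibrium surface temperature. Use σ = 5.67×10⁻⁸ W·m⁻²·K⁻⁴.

T ≈ 319 K

At equilibrium, absorbed power = emitted power.
Absorbing cross-section = A = 0.5750 m²; emitting surface = 2A = 1.150 m² (ratio 2).
S·A_cross = εσ·A_surf·T⁴  ⇒  T⁴ = S/(2σ).
T⁴ = 1.00·1180/(2·5.67×10⁻⁸) = 1.041×10¹⁰ K⁴.
T = (1.041×10¹⁰)^(1/4).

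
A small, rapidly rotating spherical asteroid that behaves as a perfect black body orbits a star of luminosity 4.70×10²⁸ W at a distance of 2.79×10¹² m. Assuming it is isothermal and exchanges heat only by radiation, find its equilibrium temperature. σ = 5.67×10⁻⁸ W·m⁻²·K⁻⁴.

First find the stellar flux at distance d: S = L/(4πd²) = 4.70×10²⁸/(4π·(2.79×10¹²)²) = 480.5 W/m².
For an isothermal sphere, absorbed (1−a)S·πr² = emitted σ·4πr²·T⁴, so T⁴ = (1−a)S/(4σ).
T⁴ = 1.00·480.5/(4·5.67×10⁻⁸) = 2.119×10⁹ K⁴.

T ≈ 215 K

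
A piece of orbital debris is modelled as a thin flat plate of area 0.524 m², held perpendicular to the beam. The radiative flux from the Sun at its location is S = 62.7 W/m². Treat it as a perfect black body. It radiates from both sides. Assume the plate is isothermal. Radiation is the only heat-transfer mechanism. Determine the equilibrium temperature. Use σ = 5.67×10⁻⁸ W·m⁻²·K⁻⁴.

At equilibrium, absorbed power = emitted power.
Absorbing cross-section = A = 0.5240 m²; emitting surface = 2A = 1.048 m² (ratio 2).
S·A_cross = εσ·A_surf·T⁴  ⇒  T⁴ = S/(2σ).
T⁴ = 1.00·62.7/(2·5.67×10⁻⁸) = 5.529×10⁸ K⁴.
T = (5.529×10⁸)^(1/4).

T ≈ 153 K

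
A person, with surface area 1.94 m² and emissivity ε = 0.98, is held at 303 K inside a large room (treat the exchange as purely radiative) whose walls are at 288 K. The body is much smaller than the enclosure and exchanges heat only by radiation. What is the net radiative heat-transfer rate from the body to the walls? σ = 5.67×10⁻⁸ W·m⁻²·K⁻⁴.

For a small grey body in a large enclosure: P_net = εσA(T_body⁴ − T_wall⁴).
A = 1.94 m²; T_body⁴ − T_wall⁴ = 8.429×10⁹ − 6.880×10⁹ = 1.549×10⁹ K⁴.
|P_net| = 0.98·5.67×10⁻⁸·1.940·1.549×10⁹.

P_net ≈ 167 W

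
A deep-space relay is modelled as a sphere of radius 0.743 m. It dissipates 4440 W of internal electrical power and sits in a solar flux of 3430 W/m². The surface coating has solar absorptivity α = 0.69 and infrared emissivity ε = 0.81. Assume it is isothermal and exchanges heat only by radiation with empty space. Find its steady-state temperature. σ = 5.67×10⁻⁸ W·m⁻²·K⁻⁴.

T ≈ 405 K

At steady state, absorbed solar power + internal power = radiated power.
Absorbed: α·S·A_cross = 0.69·3430·1.734 = 4105 W (cross-section πr²).
Total input = 4105 + 4440 = 8545 W.
Radiated: εσ·A_surf·T⁴ with A_surf = 4πr² = 6.937 m².
T⁴ = 8545/(0.81·5.67×10⁻⁸·6.937) = 2.682×10¹⁰ K⁴.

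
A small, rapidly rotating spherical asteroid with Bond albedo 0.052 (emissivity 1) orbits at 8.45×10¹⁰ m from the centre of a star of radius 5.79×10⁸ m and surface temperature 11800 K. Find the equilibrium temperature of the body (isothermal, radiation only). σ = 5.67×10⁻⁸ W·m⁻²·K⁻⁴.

The star's surface emits σT_*⁴; at distance d the flux is S = σT_*⁴(R_*/d)².
S = 5.67×10⁻⁸·(11800)⁴·(5.79×10⁸/8.45×10¹⁰)² = 51610 W/m².
For an isothermal sphere T⁴ = (1−a)S/(4σ) = 2.157×10¹¹ K⁴.

T ≈ 682 K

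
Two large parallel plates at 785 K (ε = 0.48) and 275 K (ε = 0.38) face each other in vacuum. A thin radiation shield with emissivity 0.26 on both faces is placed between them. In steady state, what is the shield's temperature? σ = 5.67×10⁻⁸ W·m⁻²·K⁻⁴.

In steady state the net flux on the hot side equals that on the cold side.
σ(T₁⁴−T_s⁴)/D₁ = σ(T_s⁴−T₂⁴)/D₂, with D₁ = 1/ε₁+1/ε_s−1 = 4.929, D₂ = 1/ε_s+1/ε₂−1 = 5.478.
Solve for T_s⁴: T_s⁴ = (D₂·T₁⁴ + D₁·T₂⁴)/(D₁+D₂) = 2.026×10¹¹ K⁴.

T_s ≈ 671 K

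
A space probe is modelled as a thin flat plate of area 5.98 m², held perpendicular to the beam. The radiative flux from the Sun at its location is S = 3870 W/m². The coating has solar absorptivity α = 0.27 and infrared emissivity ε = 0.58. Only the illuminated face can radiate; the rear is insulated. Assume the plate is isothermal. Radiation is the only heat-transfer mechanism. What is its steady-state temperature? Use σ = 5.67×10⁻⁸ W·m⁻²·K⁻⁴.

T ≈ 422 K

At equilibrium, absorbed power = emitted power.
Absorbing cross-section = A = 5.980 m²; emitting surface = A = 5.980 m² (ratio 1).
αS·A_cross = εσ·A_surf·T⁴  ⇒  T⁴ = αS/(ε·1σ).
T⁴ = 0.270·3870/(0.58·1·5.67×10⁻⁸) = 3.177×10¹⁰ K⁴.
T = (3.177×10¹⁰)^(1/4).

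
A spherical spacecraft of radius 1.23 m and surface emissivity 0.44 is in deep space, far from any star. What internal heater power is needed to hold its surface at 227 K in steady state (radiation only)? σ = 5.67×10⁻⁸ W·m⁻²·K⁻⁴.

P ≈ 1260 W

P = εσ·4πr²·T⁴.
4πr² = 19.01 m²; T⁴ = 2.655×10⁹ K⁴.
P = 0.44·5.67×10⁻⁸·19.01·2.655×10⁹.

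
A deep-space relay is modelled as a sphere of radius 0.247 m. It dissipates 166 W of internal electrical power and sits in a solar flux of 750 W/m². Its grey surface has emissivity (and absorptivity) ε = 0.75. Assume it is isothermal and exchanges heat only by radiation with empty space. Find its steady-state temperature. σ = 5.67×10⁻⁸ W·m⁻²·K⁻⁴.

At steady state, absorbed solar power + internal power = radiated power.
Absorbed: α·S·A_cross = 0.75·750·0.1917 = 107.8 W (cross-section πr²).
Total input = 107.8 + 166 = 273.8 W.
Radiated: εσ·A_surf·T⁴ with A_surf = 4πr² = 0.7667 m².
T⁴ = 273.8/(0.75·5.67×10⁻⁸·0.7667) = 8.399×10⁹ K⁴.

T ≈ 303 K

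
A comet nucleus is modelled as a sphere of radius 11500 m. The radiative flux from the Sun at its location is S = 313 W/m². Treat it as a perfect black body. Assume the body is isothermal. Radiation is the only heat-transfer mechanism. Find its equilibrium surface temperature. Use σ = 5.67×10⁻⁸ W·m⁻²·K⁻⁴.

T ≈ 193 K

At equilibrium, absorbed power = emitted power.
Absorbing cross-section = πr² = 4.155×10⁸ m²; emitting surface = 4πr² = 1.662×10⁹ m² (ratio 4).
S·A_cross = εσ·A_surf·T⁴  ⇒  T⁴ = S/(4σ).
T⁴ = 1.00·313/(4·5.67×10⁻⁸) = 1.380×10⁹ K⁴.
T = (1.380×10⁹)^(1/4).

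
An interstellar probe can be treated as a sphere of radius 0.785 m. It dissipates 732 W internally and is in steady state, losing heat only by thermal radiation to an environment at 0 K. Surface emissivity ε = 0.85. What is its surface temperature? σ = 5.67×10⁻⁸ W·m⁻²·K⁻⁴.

Steady state: internal power = radiated power, P = εσA T⁴.
Radiating area A = 4πr² = 7.744 m².
T⁴ = P/(εσA) = 732/(0.85·5.67×10⁻⁸·7.744) = 1.961×10⁹ K⁴.
T = (1.961×10⁹)^(1/4).

T ≈ 210 K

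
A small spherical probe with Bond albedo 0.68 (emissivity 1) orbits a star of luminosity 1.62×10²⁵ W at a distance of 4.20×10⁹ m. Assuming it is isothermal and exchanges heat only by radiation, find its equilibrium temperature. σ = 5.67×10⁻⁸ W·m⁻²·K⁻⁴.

First find the stellar flux at distance d: S = L/(4πd²) = 1.62×10²⁵/(4π·(4.20×10⁹)²) = 73080 W/m².
For an isothermal sphere, absorbed (1−a)S·πr² = emitted σ·4πr²·T⁴, so T⁴ = (1−a)S/(4σ).
T⁴ = 0.320·73080/(4·5.67×10⁻⁸) = 1.031×10¹¹ K⁴.

T ≈ 567 K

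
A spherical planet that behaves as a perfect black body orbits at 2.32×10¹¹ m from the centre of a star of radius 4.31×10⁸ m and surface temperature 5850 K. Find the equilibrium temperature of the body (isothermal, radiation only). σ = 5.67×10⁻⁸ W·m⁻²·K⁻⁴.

T ≈ 178 K

The star's surface emits σT_*⁴; at distance d the flux is S = σT_*⁴(R_*/d)².
S = 5.67×10⁻⁸·(5850)⁴·(4.31×10⁸/2.32×10¹¹)² = 229.2 W/m².
For an isothermal sphere T⁴ = (1−a)S/(4σ) = 1.011×10⁹ K⁴.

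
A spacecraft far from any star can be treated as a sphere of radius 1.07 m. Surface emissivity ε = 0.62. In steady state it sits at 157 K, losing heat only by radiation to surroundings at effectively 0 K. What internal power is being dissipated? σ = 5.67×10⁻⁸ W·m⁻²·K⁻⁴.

Steady state: P = εσA T⁴.
A = 4πr² = 14.39 m²; T⁴ = (157)⁴ = 6.076×10⁸ K⁴.
P = 0.62 × 5.67×10⁻⁸ × 14.39 × 6.076×10⁸.

P ≈ 307 W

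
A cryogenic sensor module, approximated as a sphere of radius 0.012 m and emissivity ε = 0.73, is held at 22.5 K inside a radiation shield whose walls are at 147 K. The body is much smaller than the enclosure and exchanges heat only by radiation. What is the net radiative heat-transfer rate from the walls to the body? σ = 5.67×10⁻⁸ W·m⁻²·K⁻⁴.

P_net ≈ 0.0350 W

For a small grey body in a large enclosure: P_net = εσA(T_body⁴ − T_wall⁴).
A = 4πr² = 0.001810 m²; T_body⁴ − T_wall⁴ = 2.563×10⁵ − 4.669×10⁸ = -4.667×10⁸ K⁴.
|P_net| = 0.73·5.67×10⁻⁸·0.001810·4.667×10⁸.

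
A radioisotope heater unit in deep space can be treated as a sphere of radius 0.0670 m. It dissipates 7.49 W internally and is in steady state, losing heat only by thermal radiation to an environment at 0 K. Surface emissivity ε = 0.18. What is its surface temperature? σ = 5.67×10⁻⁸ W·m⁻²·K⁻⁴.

Steady state: internal power = radiated power, P = εσA T⁴.
Radiating area A = 4πr² = 0.05641 m².
T⁴ = P/(εσA) = 7.49/(0.18·5.67×10⁻⁸·0.05641) = 1.301×10¹⁰ K⁴.
T = (1.301×10¹⁰)^(1/4).

T ≈ 338 K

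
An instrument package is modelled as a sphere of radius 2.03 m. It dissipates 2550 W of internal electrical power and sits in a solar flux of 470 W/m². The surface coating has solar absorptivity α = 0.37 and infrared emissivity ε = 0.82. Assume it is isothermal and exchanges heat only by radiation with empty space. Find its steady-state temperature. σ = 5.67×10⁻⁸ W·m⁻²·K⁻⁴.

T ≈ 211 K

At steady state, absorbed solar power + internal power = radiated power.
Absorbed: α·S·A_cross = 0.37·470·12.95 = 2251 W (cross-section πr²).
Total input = 2251 + 2550 = 4801 W.
Radiated: εσ·A_surf·T⁴ with A_surf = 4πr² = 51.78 m².
T⁴ = 4801/(0.82·5.67×10⁻⁸·51.78) = 1.994×10⁹ K⁴.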